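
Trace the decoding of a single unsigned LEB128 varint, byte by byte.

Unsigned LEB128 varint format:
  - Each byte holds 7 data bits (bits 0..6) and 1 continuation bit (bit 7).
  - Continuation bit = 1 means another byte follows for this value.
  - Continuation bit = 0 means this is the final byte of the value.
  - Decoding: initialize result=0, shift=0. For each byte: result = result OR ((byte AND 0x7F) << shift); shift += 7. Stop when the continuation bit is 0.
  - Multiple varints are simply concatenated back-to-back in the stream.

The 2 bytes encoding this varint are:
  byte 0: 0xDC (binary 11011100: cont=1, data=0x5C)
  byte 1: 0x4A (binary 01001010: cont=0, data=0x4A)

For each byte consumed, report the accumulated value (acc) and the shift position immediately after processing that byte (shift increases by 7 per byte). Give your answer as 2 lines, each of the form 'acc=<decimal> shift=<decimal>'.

Answer: acc=92 shift=7
acc=9564 shift=14

Derivation:
byte 0=0xDC: payload=0x5C=92, contrib = 92<<0 = 92; acc -> 92, shift -> 7
byte 1=0x4A: payload=0x4A=74, contrib = 74<<7 = 9472; acc -> 9564, shift -> 14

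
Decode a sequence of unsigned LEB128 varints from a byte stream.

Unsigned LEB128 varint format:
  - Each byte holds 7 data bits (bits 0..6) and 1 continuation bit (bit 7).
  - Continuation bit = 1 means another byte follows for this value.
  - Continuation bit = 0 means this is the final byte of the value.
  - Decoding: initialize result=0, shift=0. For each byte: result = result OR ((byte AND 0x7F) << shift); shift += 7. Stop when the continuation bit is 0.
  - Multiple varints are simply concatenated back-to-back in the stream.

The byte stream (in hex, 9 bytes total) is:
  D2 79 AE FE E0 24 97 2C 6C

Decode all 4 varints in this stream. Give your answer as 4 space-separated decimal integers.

  byte[0]=0xD2 cont=1 payload=0x52=82: acc |= 82<<0 -> acc=82 shift=7
  byte[1]=0x79 cont=0 payload=0x79=121: acc |= 121<<7 -> acc=15570 shift=14 [end]
Varint 1: bytes[0:2] = D2 79 -> value 15570 (2 byte(s))
  byte[2]=0xAE cont=1 payload=0x2E=46: acc |= 46<<0 -> acc=46 shift=7
  byte[3]=0xFE cont=1 payload=0x7E=126: acc |= 126<<7 -> acc=16174 shift=14
  byte[4]=0xE0 cont=1 payload=0x60=96: acc |= 96<<14 -> acc=1589038 shift=21
  byte[5]=0x24 cont=0 payload=0x24=36: acc |= 36<<21 -> acc=77086510 shift=28 [end]
Varint 2: bytes[2:6] = AE FE E0 24 -> value 77086510 (4 byte(s))
  byte[6]=0x97 cont=1 payload=0x17=23: acc |= 23<<0 -> acc=23 shift=7
  byte[7]=0x2C cont=0 payload=0x2C=44: acc |= 44<<7 -> acc=5655 shift=14 [end]
Varint 3: bytes[6:8] = 97 2C -> value 5655 (2 byte(s))
  byte[8]=0x6C cont=0 payload=0x6C=108: acc |= 108<<0 -> acc=108 shift=7 [end]
Varint 4: bytes[8:9] = 6C -> value 108 (1 byte(s))

Answer: 15570 77086510 5655 108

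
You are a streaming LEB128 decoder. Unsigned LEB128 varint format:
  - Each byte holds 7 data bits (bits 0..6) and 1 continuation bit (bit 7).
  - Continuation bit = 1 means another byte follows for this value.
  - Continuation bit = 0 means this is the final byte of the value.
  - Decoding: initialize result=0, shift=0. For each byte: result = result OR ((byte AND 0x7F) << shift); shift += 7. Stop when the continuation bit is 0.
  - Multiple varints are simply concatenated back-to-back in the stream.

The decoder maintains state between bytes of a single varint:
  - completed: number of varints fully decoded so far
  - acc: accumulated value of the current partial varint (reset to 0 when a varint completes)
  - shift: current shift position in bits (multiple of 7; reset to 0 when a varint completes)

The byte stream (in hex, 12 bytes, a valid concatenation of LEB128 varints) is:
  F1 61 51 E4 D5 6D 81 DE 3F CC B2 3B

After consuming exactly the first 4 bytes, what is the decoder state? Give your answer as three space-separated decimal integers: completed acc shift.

Answer: 2 100 7

Derivation:
byte[0]=0xF1 cont=1 payload=0x71: acc |= 113<<0 -> completed=0 acc=113 shift=7
byte[1]=0x61 cont=0 payload=0x61: varint #1 complete (value=12529); reset -> completed=1 acc=0 shift=0
byte[2]=0x51 cont=0 payload=0x51: varint #2 complete (value=81); reset -> completed=2 acc=0 shift=0
byte[3]=0xE4 cont=1 payload=0x64: acc |= 100<<0 -> completed=2 acc=100 shift=7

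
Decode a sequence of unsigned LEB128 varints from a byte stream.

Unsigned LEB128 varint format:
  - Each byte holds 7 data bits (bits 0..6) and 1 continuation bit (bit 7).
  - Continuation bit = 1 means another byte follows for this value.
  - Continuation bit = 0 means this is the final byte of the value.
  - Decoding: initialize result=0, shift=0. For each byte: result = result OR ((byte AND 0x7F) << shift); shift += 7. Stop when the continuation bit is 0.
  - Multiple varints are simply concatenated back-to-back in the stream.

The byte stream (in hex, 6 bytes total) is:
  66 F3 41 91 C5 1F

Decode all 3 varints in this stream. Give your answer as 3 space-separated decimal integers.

  byte[0]=0x66 cont=0 payload=0x66=102: acc |= 102<<0 -> acc=102 shift=7 [end]
Varint 1: bytes[0:1] = 66 -> value 102 (1 byte(s))
  byte[1]=0xF3 cont=1 payload=0x73=115: acc |= 115<<0 -> acc=115 shift=7
  byte[2]=0x41 cont=0 payload=0x41=65: acc |= 65<<7 -> acc=8435 shift=14 [end]
Varint 2: bytes[1:3] = F3 41 -> value 8435 (2 byte(s))
  byte[3]=0x91 cont=1 payload=0x11=17: acc |= 17<<0 -> acc=17 shift=7
  byte[4]=0xC5 cont=1 payload=0x45=69: acc |= 69<<7 -> acc=8849 shift=14
  byte[5]=0x1F cont=0 payload=0x1F=31: acc |= 31<<14 -> acc=516753 shift=21 [end]
Varint 3: bytes[3:6] = 91 C5 1F -> value 516753 (3 byte(s))

Answer: 102 8435 516753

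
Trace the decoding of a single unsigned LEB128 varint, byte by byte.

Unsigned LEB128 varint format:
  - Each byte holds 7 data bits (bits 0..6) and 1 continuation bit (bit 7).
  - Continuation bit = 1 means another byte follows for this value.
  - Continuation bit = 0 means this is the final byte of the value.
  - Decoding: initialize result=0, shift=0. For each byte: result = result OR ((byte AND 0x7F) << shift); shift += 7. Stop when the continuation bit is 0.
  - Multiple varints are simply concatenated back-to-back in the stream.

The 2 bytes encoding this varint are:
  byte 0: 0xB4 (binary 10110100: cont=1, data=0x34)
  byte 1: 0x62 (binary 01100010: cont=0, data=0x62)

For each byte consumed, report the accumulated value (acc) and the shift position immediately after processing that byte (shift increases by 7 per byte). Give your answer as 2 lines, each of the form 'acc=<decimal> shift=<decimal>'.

Answer: acc=52 shift=7
acc=12596 shift=14

Derivation:
byte 0=0xB4: payload=0x34=52, contrib = 52<<0 = 52; acc -> 52, shift -> 7
byte 1=0x62: payload=0x62=98, contrib = 98<<7 = 12544; acc -> 12596, shift -> 14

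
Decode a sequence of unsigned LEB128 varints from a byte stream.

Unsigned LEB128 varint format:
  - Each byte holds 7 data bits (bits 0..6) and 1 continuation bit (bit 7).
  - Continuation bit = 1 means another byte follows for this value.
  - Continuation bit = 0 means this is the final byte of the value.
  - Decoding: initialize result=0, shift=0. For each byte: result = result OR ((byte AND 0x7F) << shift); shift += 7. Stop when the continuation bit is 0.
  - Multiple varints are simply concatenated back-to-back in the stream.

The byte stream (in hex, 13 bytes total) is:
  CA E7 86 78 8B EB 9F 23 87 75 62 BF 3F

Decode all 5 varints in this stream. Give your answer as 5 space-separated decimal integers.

  byte[0]=0xCA cont=1 payload=0x4A=74: acc |= 74<<0 -> acc=74 shift=7
  byte[1]=0xE7 cont=1 payload=0x67=103: acc |= 103<<7 -> acc=13258 shift=14
  byte[2]=0x86 cont=1 payload=0x06=6: acc |= 6<<14 -> acc=111562 shift=21
  byte[3]=0x78 cont=0 payload=0x78=120: acc |= 120<<21 -> acc=251769802 shift=28 [end]
Varint 1: bytes[0:4] = CA E7 86 78 -> value 251769802 (4 byte(s))
  byte[4]=0x8B cont=1 payload=0x0B=11: acc |= 11<<0 -> acc=11 shift=7
  byte[5]=0xEB cont=1 payload=0x6B=107: acc |= 107<<7 -> acc=13707 shift=14
  byte[6]=0x9F cont=1 payload=0x1F=31: acc |= 31<<14 -> acc=521611 shift=21
  byte[7]=0x23 cont=0 payload=0x23=35: acc |= 35<<21 -> acc=73921931 shift=28 [end]
Varint 2: bytes[4:8] = 8B EB 9F 23 -> value 73921931 (4 byte(s))
  byte[8]=0x87 cont=1 payload=0x07=7: acc |= 7<<0 -> acc=7 shift=7
  byte[9]=0x75 cont=0 payload=0x75=117: acc |= 117<<7 -> acc=14983 shift=14 [end]
Varint 3: bytes[8:10] = 87 75 -> value 14983 (2 byte(s))
  byte[10]=0x62 cont=0 payload=0x62=98: acc |= 98<<0 -> acc=98 shift=7 [end]
Varint 4: bytes[10:11] = 62 -> value 98 (1 byte(s))
  byte[11]=0xBF cont=1 payload=0x3F=63: acc |= 63<<0 -> acc=63 shift=7
  byte[12]=0x3F cont=0 payload=0x3F=63: acc |= 63<<7 -> acc=8127 shift=14 [end]
Varint 5: bytes[11:13] = BF 3F -> value 8127 (2 byte(s))

Answer: 251769802 73921931 14983 98 8127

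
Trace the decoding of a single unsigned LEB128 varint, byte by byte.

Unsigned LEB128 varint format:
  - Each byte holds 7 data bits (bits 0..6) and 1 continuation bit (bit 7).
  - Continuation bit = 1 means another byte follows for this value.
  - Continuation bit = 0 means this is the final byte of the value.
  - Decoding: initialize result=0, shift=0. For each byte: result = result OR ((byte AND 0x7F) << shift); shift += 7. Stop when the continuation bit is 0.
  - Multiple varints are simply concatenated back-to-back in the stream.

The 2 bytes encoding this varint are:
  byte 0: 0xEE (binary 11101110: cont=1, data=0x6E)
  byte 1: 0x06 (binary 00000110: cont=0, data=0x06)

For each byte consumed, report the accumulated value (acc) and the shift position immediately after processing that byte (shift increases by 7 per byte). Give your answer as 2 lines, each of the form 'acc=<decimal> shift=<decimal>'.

byte 0=0xEE: payload=0x6E=110, contrib = 110<<0 = 110; acc -> 110, shift -> 7
byte 1=0x06: payload=0x06=6, contrib = 6<<7 = 768; acc -> 878, shift -> 14

Answer: acc=110 shift=7
acc=878 shift=14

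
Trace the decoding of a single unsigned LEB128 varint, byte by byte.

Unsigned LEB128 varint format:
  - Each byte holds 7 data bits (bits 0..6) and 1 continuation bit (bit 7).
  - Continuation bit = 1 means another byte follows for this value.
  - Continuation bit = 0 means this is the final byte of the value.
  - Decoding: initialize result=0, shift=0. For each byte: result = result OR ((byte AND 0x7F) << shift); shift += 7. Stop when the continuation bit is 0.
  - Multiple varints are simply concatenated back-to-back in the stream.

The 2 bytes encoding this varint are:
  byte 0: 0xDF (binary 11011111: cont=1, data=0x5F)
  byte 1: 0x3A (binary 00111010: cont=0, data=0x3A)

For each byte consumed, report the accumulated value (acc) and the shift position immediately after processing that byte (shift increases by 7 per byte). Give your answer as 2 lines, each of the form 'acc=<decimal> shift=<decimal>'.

byte 0=0xDF: payload=0x5F=95, contrib = 95<<0 = 95; acc -> 95, shift -> 7
byte 1=0x3A: payload=0x3A=58, contrib = 58<<7 = 7424; acc -> 7519, shift -> 14

Answer: acc=95 shift=7
acc=7519 shift=14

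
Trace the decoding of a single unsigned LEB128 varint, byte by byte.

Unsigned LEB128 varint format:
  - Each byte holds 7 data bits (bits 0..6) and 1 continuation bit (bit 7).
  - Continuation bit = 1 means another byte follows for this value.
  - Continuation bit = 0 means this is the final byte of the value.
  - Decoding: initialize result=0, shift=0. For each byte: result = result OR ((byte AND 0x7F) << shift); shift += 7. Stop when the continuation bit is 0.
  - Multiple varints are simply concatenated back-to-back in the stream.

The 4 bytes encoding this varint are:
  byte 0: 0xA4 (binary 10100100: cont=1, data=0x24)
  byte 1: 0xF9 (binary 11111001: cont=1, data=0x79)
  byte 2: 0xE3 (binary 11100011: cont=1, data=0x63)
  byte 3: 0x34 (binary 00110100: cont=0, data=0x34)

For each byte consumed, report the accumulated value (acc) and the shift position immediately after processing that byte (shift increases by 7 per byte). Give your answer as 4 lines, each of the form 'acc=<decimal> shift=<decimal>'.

byte 0=0xA4: payload=0x24=36, contrib = 36<<0 = 36; acc -> 36, shift -> 7
byte 1=0xF9: payload=0x79=121, contrib = 121<<7 = 15488; acc -> 15524, shift -> 14
byte 2=0xE3: payload=0x63=99, contrib = 99<<14 = 1622016; acc -> 1637540, shift -> 21
byte 3=0x34: payload=0x34=52, contrib = 52<<21 = 109051904; acc -> 110689444, shift -> 28

Answer: acc=36 shift=7
acc=15524 shift=14
acc=1637540 shift=21
acc=110689444 shift=28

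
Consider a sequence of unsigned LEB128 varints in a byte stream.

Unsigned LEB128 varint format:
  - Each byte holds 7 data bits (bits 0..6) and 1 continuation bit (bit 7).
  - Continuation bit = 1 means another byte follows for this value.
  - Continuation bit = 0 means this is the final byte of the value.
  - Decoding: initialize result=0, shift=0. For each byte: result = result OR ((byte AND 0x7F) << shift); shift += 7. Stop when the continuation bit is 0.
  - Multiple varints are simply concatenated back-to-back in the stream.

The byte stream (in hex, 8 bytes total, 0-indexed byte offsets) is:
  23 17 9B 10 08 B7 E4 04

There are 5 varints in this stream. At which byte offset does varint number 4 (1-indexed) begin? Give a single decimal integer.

  byte[0]=0x23 cont=0 payload=0x23=35: acc |= 35<<0 -> acc=35 shift=7 [end]
Varint 1: bytes[0:1] = 23 -> value 35 (1 byte(s))
  byte[1]=0x17 cont=0 payload=0x17=23: acc |= 23<<0 -> acc=23 shift=7 [end]
Varint 2: bytes[1:2] = 17 -> value 23 (1 byte(s))
  byte[2]=0x9B cont=1 payload=0x1B=27: acc |= 27<<0 -> acc=27 shift=7
  byte[3]=0x10 cont=0 payload=0x10=16: acc |= 16<<7 -> acc=2075 shift=14 [end]
Varint 3: bytes[2:4] = 9B 10 -> value 2075 (2 byte(s))
  byte[4]=0x08 cont=0 payload=0x08=8: acc |= 8<<0 -> acc=8 shift=7 [end]
Varint 4: bytes[4:5] = 08 -> value 8 (1 byte(s))
  byte[5]=0xB7 cont=1 payload=0x37=55: acc |= 55<<0 -> acc=55 shift=7
  byte[6]=0xE4 cont=1 payload=0x64=100: acc |= 100<<7 -> acc=12855 shift=14
  byte[7]=0x04 cont=0 payload=0x04=4: acc |= 4<<14 -> acc=78391 shift=21 [end]
Varint 5: bytes[5:8] = B7 E4 04 -> value 78391 (3 byte(s))

Answer: 4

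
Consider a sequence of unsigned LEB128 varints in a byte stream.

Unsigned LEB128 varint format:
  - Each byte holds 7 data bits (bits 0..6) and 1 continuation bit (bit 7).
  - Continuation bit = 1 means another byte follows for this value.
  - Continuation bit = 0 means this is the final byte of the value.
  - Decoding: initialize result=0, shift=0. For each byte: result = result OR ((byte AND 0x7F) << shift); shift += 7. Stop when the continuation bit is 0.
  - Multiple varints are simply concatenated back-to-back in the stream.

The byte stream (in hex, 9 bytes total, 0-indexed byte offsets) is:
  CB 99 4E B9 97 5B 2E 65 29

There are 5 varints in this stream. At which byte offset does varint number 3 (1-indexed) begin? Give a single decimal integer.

Answer: 6

Derivation:
  byte[0]=0xCB cont=1 payload=0x4B=75: acc |= 75<<0 -> acc=75 shift=7
  byte[1]=0x99 cont=1 payload=0x19=25: acc |= 25<<7 -> acc=3275 shift=14
  byte[2]=0x4E cont=0 payload=0x4E=78: acc |= 78<<14 -> acc=1281227 shift=21 [end]
Varint 1: bytes[0:3] = CB 99 4E -> value 1281227 (3 byte(s))
  byte[3]=0xB9 cont=1 payload=0x39=57: acc |= 57<<0 -> acc=57 shift=7
  byte[4]=0x97 cont=1 payload=0x17=23: acc |= 23<<7 -> acc=3001 shift=14
  byte[5]=0x5B cont=0 payload=0x5B=91: acc |= 91<<14 -> acc=1493945 shift=21 [end]
Varint 2: bytes[3:6] = B9 97 5B -> value 1493945 (3 byte(s))
  byte[6]=0x2E cont=0 payload=0x2E=46: acc |= 46<<0 -> acc=46 shift=7 [end]
Varint 3: bytes[6:7] = 2E -> value 46 (1 byte(s))
  byte[7]=0x65 cont=0 payload=0x65=101: acc |= 101<<0 -> acc=101 shift=7 [end]
Varint 4: bytes[7:8] = 65 -> value 101 (1 byte(s))
  byte[8]=0x29 cont=0 payload=0x29=41: acc |= 41<<0 -> acc=41 shift=7 [end]
Varint 5: bytes[8:9] = 29 -> value 41 (1 byte(s))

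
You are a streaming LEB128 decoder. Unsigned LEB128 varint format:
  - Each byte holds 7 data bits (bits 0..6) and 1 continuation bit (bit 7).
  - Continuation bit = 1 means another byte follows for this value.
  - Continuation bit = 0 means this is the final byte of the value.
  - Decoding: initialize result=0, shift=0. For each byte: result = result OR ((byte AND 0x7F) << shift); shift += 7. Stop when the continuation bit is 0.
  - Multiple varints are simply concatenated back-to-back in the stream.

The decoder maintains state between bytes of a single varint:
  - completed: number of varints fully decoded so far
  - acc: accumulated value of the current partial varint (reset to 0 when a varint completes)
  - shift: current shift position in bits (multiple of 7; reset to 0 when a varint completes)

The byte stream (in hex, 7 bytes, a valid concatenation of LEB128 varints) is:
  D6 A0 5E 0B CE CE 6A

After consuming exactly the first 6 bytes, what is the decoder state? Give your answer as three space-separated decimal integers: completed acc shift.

Answer: 2 10062 14

Derivation:
byte[0]=0xD6 cont=1 payload=0x56: acc |= 86<<0 -> completed=0 acc=86 shift=7
byte[1]=0xA0 cont=1 payload=0x20: acc |= 32<<7 -> completed=0 acc=4182 shift=14
byte[2]=0x5E cont=0 payload=0x5E: varint #1 complete (value=1544278); reset -> completed=1 acc=0 shift=0
byte[3]=0x0B cont=0 payload=0x0B: varint #2 complete (value=11); reset -> completed=2 acc=0 shift=0
byte[4]=0xCE cont=1 payload=0x4E: acc |= 78<<0 -> completed=2 acc=78 shift=7
byte[5]=0xCE cont=1 payload=0x4E: acc |= 78<<7 -> completed=2 acc=10062 shift=14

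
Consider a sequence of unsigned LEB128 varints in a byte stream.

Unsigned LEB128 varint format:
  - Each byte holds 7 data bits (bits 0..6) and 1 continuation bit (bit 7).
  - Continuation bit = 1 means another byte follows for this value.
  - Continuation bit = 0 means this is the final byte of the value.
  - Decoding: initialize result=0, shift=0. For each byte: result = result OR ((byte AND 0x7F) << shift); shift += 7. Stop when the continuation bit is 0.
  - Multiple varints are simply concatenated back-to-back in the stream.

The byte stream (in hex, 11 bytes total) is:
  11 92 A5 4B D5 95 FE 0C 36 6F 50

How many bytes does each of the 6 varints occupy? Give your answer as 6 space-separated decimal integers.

Answer: 1 3 4 1 1 1

Derivation:
  byte[0]=0x11 cont=0 payload=0x11=17: acc |= 17<<0 -> acc=17 shift=7 [end]
Varint 1: bytes[0:1] = 11 -> value 17 (1 byte(s))
  byte[1]=0x92 cont=1 payload=0x12=18: acc |= 18<<0 -> acc=18 shift=7
  byte[2]=0xA5 cont=1 payload=0x25=37: acc |= 37<<7 -> acc=4754 shift=14
  byte[3]=0x4B cont=0 payload=0x4B=75: acc |= 75<<14 -> acc=1233554 shift=21 [end]
Varint 2: bytes[1:4] = 92 A5 4B -> value 1233554 (3 byte(s))
  byte[4]=0xD5 cont=1 payload=0x55=85: acc |= 85<<0 -> acc=85 shift=7
  byte[5]=0x95 cont=1 payload=0x15=21: acc |= 21<<7 -> acc=2773 shift=14
  byte[6]=0xFE cont=1 payload=0x7E=126: acc |= 126<<14 -> acc=2067157 shift=21
  byte[7]=0x0C cont=0 payload=0x0C=12: acc |= 12<<21 -> acc=27232981 shift=28 [end]
Varint 3: bytes[4:8] = D5 95 FE 0C -> value 27232981 (4 byte(s))
  byte[8]=0x36 cont=0 payload=0x36=54: acc |= 54<<0 -> acc=54 shift=7 [end]
Varint 4: bytes[8:9] = 36 -> value 54 (1 byte(s))
  byte[9]=0x6F cont=0 payload=0x6F=111: acc |= 111<<0 -> acc=111 shift=7 [end]
Varint 5: bytes[9:10] = 6F -> value 111 (1 byte(s))
  byte[10]=0x50 cont=0 payload=0x50=80: acc |= 80<<0 -> acc=80 shift=7 [end]
Varint 6: bytes[10:11] = 50 -> value 80 (1 byte(s))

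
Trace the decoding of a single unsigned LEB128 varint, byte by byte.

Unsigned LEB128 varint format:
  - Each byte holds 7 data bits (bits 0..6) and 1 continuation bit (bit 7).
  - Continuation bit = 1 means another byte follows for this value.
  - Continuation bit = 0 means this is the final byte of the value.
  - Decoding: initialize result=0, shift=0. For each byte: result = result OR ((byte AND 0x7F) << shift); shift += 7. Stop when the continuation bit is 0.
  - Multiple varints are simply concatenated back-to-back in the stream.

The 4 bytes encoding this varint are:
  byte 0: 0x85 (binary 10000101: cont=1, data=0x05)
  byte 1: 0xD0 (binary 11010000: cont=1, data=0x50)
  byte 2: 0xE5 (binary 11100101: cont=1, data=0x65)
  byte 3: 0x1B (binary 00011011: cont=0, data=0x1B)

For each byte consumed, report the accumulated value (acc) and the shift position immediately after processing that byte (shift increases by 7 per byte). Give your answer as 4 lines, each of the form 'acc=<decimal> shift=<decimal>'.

Answer: acc=5 shift=7
acc=10245 shift=14
acc=1665029 shift=21
acc=58288133 shift=28

Derivation:
byte 0=0x85: payload=0x05=5, contrib = 5<<0 = 5; acc -> 5, shift -> 7
byte 1=0xD0: payload=0x50=80, contrib = 80<<7 = 10240; acc -> 10245, shift -> 14
byte 2=0xE5: payload=0x65=101, contrib = 101<<14 = 1654784; acc -> 1665029, shift -> 21
byte 3=0x1B: payload=0x1B=27, contrib = 27<<21 = 56623104; acc -> 58288133, shift -> 28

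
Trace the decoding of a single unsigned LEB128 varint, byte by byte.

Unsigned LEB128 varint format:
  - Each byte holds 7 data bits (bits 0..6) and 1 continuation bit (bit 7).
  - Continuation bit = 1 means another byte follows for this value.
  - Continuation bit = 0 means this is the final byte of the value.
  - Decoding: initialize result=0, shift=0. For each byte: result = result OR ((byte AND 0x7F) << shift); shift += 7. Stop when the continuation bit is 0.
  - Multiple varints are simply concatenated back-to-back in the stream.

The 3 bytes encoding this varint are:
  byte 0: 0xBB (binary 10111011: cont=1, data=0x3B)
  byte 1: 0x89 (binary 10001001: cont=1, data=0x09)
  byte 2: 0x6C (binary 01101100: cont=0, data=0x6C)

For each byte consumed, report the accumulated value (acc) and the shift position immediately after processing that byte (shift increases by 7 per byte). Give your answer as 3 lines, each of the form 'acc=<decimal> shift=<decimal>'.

Answer: acc=59 shift=7
acc=1211 shift=14
acc=1770683 shift=21

Derivation:
byte 0=0xBB: payload=0x3B=59, contrib = 59<<0 = 59; acc -> 59, shift -> 7
byte 1=0x89: payload=0x09=9, contrib = 9<<7 = 1152; acc -> 1211, shift -> 14
byte 2=0x6C: payload=0x6C=108, contrib = 108<<14 = 1769472; acc -> 1770683, shift -> 21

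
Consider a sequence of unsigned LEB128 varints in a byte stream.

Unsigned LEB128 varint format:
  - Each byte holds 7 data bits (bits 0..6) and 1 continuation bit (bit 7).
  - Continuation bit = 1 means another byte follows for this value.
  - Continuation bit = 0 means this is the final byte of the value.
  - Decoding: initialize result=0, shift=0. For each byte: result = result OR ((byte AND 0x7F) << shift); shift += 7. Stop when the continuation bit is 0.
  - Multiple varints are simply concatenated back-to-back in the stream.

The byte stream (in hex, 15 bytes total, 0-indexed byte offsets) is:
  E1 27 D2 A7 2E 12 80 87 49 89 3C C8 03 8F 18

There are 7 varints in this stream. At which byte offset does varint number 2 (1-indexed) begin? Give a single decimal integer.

Answer: 2

Derivation:
  byte[0]=0xE1 cont=1 payload=0x61=97: acc |= 97<<0 -> acc=97 shift=7
  byte[1]=0x27 cont=0 payload=0x27=39: acc |= 39<<7 -> acc=5089 shift=14 [end]
Varint 1: bytes[0:2] = E1 27 -> value 5089 (2 byte(s))
  byte[2]=0xD2 cont=1 payload=0x52=82: acc |= 82<<0 -> acc=82 shift=7
  byte[3]=0xA7 cont=1 payload=0x27=39: acc |= 39<<7 -> acc=5074 shift=14
  byte[4]=0x2E cont=0 payload=0x2E=46: acc |= 46<<14 -> acc=758738 shift=21 [end]
Varint 2: bytes[2:5] = D2 A7 2E -> value 758738 (3 byte(s))
  byte[5]=0x12 cont=0 payload=0x12=18: acc |= 18<<0 -> acc=18 shift=7 [end]
Varint 3: bytes[5:6] = 12 -> value 18 (1 byte(s))
  byte[6]=0x80 cont=1 payload=0x00=0: acc |= 0<<0 -> acc=0 shift=7
  byte[7]=0x87 cont=1 payload=0x07=7: acc |= 7<<7 -> acc=896 shift=14
  byte[8]=0x49 cont=0 payload=0x49=73: acc |= 73<<14 -> acc=1196928 shift=21 [end]
Varint 4: bytes[6:9] = 80 87 49 -> value 1196928 (3 byte(s))
  byte[9]=0x89 cont=1 payload=0x09=9: acc |= 9<<0 -> acc=9 shift=7
  byte[10]=0x3C cont=0 payload=0x3C=60: acc |= 60<<7 -> acc=7689 shift=14 [end]
Varint 5: bytes[9:11] = 89 3C -> value 7689 (2 byte(s))
  byte[11]=0xC8 cont=1 payload=0x48=72: acc |= 72<<0 -> acc=72 shift=7
  byte[12]=0x03 cont=0 payload=0x03=3: acc |= 3<<7 -> acc=456 shift=14 [end]
Varint 6: bytes[11:13] = C8 03 -> value 456 (2 byte(s))
  byte[13]=0x8F cont=1 payload=0x0F=15: acc |= 15<<0 -> acc=15 shift=7
  byte[14]=0x18 cont=0 payload=0x18=24: acc |= 24<<7 -> acc=3087 shift=14 [end]
Varint 7: bytes[13:15] = 8F 18 -> value 3087 (2 byte(s))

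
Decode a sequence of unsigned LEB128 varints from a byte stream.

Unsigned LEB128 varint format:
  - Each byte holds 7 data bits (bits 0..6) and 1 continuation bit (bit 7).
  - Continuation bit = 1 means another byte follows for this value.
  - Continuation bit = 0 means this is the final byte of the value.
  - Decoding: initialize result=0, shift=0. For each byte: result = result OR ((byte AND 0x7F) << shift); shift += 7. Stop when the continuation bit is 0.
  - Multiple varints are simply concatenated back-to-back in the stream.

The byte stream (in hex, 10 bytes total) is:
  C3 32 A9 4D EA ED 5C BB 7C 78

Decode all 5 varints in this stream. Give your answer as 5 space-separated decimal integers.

  byte[0]=0xC3 cont=1 payload=0x43=67: acc |= 67<<0 -> acc=67 shift=7
  byte[1]=0x32 cont=0 payload=0x32=50: acc |= 50<<7 -> acc=6467 shift=14 [end]
Varint 1: bytes[0:2] = C3 32 -> value 6467 (2 byte(s))
  byte[2]=0xA9 cont=1 payload=0x29=41: acc |= 41<<0 -> acc=41 shift=7
  byte[3]=0x4D cont=0 payload=0x4D=77: acc |= 77<<7 -> acc=9897 shift=14 [end]
Varint 2: bytes[2:4] = A9 4D -> value 9897 (2 byte(s))
  byte[4]=0xEA cont=1 payload=0x6A=106: acc |= 106<<0 -> acc=106 shift=7
  byte[5]=0xED cont=1 payload=0x6D=109: acc |= 109<<7 -> acc=14058 shift=14
  byte[6]=0x5C cont=0 payload=0x5C=92: acc |= 92<<14 -> acc=1521386 shift=21 [end]
Varint 3: bytes[4:7] = EA ED 5C -> value 1521386 (3 byte(s))
  byte[7]=0xBB cont=1 payload=0x3B=59: acc |= 59<<0 -> acc=59 shift=7
  byte[8]=0x7C cont=0 payload=0x7C=124: acc |= 124<<7 -> acc=15931 shift=14 [end]
Varint 4: bytes[7:9] = BB 7C -> value 15931 (2 byte(s))
  byte[9]=0x78 cont=0 payload=0x78=120: acc |= 120<<0 -> acc=120 shift=7 [end]
Varint 5: bytes[9:10] = 78 -> value 120 (1 byte(s))

Answer: 6467 9897 1521386 15931 120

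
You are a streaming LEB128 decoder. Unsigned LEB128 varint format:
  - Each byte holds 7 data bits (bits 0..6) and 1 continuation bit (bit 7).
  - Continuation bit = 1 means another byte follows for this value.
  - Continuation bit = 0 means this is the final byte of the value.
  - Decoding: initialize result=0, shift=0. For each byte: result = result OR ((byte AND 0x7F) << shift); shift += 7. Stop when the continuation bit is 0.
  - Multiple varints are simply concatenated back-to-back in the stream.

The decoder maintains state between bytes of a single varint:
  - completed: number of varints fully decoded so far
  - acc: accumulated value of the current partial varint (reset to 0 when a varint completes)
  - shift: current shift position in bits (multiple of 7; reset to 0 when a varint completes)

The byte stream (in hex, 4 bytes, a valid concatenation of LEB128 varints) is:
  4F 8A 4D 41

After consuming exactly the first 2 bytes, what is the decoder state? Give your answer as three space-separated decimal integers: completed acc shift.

Answer: 1 10 7

Derivation:
byte[0]=0x4F cont=0 payload=0x4F: varint #1 complete (value=79); reset -> completed=1 acc=0 shift=0
byte[1]=0x8A cont=1 payload=0x0A: acc |= 10<<0 -> completed=1 acc=10 shift=7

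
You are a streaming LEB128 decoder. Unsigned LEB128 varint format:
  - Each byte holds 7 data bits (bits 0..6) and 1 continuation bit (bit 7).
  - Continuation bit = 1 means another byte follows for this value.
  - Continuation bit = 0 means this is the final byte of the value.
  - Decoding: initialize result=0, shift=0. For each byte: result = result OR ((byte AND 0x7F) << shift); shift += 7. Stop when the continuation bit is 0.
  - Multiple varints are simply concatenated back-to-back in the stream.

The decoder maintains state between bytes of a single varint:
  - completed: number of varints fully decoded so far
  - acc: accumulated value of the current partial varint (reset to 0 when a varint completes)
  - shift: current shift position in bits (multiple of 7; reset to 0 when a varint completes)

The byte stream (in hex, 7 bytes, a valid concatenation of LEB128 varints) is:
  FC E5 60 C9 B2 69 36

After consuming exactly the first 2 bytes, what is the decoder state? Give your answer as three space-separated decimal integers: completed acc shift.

byte[0]=0xFC cont=1 payload=0x7C: acc |= 124<<0 -> completed=0 acc=124 shift=7
byte[1]=0xE5 cont=1 payload=0x65: acc |= 101<<7 -> completed=0 acc=13052 shift=14

Answer: 0 13052 14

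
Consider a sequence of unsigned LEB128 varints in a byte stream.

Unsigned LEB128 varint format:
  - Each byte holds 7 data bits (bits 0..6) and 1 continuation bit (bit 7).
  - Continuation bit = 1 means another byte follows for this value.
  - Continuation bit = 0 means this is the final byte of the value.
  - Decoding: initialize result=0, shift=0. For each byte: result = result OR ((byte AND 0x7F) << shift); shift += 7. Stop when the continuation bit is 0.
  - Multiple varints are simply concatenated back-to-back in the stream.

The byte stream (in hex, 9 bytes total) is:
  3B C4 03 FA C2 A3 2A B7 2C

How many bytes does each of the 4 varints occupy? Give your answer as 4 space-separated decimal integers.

Answer: 1 2 4 2

Derivation:
  byte[0]=0x3B cont=0 payload=0x3B=59: acc |= 59<<0 -> acc=59 shift=7 [end]
Varint 1: bytes[0:1] = 3B -> value 59 (1 byte(s))
  byte[1]=0xC4 cont=1 payload=0x44=68: acc |= 68<<0 -> acc=68 shift=7
  byte[2]=0x03 cont=0 payload=0x03=3: acc |= 3<<7 -> acc=452 shift=14 [end]
Varint 2: bytes[1:3] = C4 03 -> value 452 (2 byte(s))
  byte[3]=0xFA cont=1 payload=0x7A=122: acc |= 122<<0 -> acc=122 shift=7
  byte[4]=0xC2 cont=1 payload=0x42=66: acc |= 66<<7 -> acc=8570 shift=14
  byte[5]=0xA3 cont=1 payload=0x23=35: acc |= 35<<14 -> acc=582010 shift=21
  byte[6]=0x2A cont=0 payload=0x2A=42: acc |= 42<<21 -> acc=88662394 shift=28 [end]
Varint 3: bytes[3:7] = FA C2 A3 2A -> value 88662394 (4 byte(s))
  byte[7]=0xB7 cont=1 payload=0x37=55: acc |= 55<<0 -> acc=55 shift=7
  byte[8]=0x2C cont=0 payload=0x2C=44: acc |= 44<<7 -> acc=5687 shift=14 [end]
Varint 4: bytes[7:9] = B7 2C -> value 5687 (2 byte(s))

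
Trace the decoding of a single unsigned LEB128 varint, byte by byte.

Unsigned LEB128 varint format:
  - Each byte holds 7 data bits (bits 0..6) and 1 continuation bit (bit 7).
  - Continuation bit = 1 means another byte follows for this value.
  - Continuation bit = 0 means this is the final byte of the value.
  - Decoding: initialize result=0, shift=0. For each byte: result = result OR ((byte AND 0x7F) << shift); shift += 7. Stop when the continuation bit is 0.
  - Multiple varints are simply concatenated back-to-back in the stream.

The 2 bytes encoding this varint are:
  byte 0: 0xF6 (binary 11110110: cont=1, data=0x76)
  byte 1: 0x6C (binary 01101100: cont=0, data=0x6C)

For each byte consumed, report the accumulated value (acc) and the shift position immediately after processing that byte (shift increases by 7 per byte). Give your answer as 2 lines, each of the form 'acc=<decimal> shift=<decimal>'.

Answer: acc=118 shift=7
acc=13942 shift=14

Derivation:
byte 0=0xF6: payload=0x76=118, contrib = 118<<0 = 118; acc -> 118, shift -> 7
byte 1=0x6C: payload=0x6C=108, contrib = 108<<7 = 13824; acc -> 13942, shift -> 14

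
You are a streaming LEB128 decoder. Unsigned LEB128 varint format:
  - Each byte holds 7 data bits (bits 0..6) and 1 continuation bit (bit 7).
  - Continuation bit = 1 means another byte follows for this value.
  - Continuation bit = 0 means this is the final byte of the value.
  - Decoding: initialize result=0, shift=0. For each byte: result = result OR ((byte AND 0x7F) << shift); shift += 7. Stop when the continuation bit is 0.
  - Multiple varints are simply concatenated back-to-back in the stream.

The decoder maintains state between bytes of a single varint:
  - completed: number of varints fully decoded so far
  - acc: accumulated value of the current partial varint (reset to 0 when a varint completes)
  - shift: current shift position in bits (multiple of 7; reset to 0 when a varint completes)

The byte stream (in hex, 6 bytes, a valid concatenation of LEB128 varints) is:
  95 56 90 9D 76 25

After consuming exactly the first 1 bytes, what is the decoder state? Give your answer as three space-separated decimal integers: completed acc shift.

Answer: 0 21 7

Derivation:
byte[0]=0x95 cont=1 payload=0x15: acc |= 21<<0 -> completed=0 acc=21 shift=7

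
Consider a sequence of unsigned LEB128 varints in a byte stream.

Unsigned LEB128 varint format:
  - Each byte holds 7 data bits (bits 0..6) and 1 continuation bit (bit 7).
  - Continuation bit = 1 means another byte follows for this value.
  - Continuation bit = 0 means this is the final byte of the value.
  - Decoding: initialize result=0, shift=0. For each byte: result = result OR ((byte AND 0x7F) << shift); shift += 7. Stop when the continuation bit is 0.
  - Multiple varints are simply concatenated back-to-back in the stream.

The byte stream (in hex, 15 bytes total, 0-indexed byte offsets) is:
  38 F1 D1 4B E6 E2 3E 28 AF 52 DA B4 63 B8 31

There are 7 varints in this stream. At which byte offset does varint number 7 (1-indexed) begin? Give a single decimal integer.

Answer: 13

Derivation:
  byte[0]=0x38 cont=0 payload=0x38=56: acc |= 56<<0 -> acc=56 shift=7 [end]
Varint 1: bytes[0:1] = 38 -> value 56 (1 byte(s))
  byte[1]=0xF1 cont=1 payload=0x71=113: acc |= 113<<0 -> acc=113 shift=7
  byte[2]=0xD1 cont=1 payload=0x51=81: acc |= 81<<7 -> acc=10481 shift=14
  byte[3]=0x4B cont=0 payload=0x4B=75: acc |= 75<<14 -> acc=1239281 shift=21 [end]
Varint 2: bytes[1:4] = F1 D1 4B -> value 1239281 (3 byte(s))
  byte[4]=0xE6 cont=1 payload=0x66=102: acc |= 102<<0 -> acc=102 shift=7
  byte[5]=0xE2 cont=1 payload=0x62=98: acc |= 98<<7 -> acc=12646 shift=14
  byte[6]=0x3E cont=0 payload=0x3E=62: acc |= 62<<14 -> acc=1028454 shift=21 [end]
Varint 3: bytes[4:7] = E6 E2 3E -> value 1028454 (3 byte(s))
  byte[7]=0x28 cont=0 payload=0x28=40: acc |= 40<<0 -> acc=40 shift=7 [end]
Varint 4: bytes[7:8] = 28 -> value 40 (1 byte(s))
  byte[8]=0xAF cont=1 payload=0x2F=47: acc |= 47<<0 -> acc=47 shift=7
  byte[9]=0x52 cont=0 payload=0x52=82: acc |= 82<<7 -> acc=10543 shift=14 [end]
Varint 5: bytes[8:10] = AF 52 -> value 10543 (2 byte(s))
  byte[10]=0xDA cont=1 payload=0x5A=90: acc |= 90<<0 -> acc=90 shift=7
  byte[11]=0xB4 cont=1 payload=0x34=52: acc |= 52<<7 -> acc=6746 shift=14
  byte[12]=0x63 cont=0 payload=0x63=99: acc |= 99<<14 -> acc=1628762 shift=21 [end]
Varint 6: bytes[10:13] = DA B4 63 -> value 1628762 (3 byte(s))
  byte[13]=0xB8 cont=1 payload=0x38=56: acc |= 56<<0 -> acc=56 shift=7
  byte[14]=0x31 cont=0 payload=0x31=49: acc |= 49<<7 -> acc=6328 shift=14 [end]
Varint 7: bytes[13:15] = B8 31 -> value 6328 (2 byte(s))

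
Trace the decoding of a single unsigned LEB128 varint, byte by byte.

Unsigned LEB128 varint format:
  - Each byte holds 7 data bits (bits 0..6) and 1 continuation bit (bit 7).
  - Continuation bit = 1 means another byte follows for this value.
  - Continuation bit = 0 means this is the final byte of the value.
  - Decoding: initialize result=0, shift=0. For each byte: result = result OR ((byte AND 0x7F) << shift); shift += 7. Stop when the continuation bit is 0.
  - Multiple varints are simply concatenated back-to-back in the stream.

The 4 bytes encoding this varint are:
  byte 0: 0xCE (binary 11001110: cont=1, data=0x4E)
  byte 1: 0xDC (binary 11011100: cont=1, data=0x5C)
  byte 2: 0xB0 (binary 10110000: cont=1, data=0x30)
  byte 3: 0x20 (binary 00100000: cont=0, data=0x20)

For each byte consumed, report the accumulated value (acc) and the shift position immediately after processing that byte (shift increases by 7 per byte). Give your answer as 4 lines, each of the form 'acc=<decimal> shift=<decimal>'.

Answer: acc=78 shift=7
acc=11854 shift=14
acc=798286 shift=21
acc=67907150 shift=28

Derivation:
byte 0=0xCE: payload=0x4E=78, contrib = 78<<0 = 78; acc -> 78, shift -> 7
byte 1=0xDC: payload=0x5C=92, contrib = 92<<7 = 11776; acc -> 11854, shift -> 14
byte 2=0xB0: payload=0x30=48, contrib = 48<<14 = 786432; acc -> 798286, shift -> 21
byte 3=0x20: payload=0x20=32, contrib = 32<<21 = 67108864; acc -> 67907150, shift -> 28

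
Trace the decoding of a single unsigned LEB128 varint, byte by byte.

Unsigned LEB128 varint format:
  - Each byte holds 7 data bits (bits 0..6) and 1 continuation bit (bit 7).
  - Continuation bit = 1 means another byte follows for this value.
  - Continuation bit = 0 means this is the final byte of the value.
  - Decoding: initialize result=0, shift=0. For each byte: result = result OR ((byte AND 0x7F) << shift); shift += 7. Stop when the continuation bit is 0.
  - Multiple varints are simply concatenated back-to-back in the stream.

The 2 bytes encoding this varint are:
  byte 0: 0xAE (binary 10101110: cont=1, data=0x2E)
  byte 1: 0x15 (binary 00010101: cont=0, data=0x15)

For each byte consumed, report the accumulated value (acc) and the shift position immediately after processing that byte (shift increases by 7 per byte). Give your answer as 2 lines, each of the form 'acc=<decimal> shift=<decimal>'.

byte 0=0xAE: payload=0x2E=46, contrib = 46<<0 = 46; acc -> 46, shift -> 7
byte 1=0x15: payload=0x15=21, contrib = 21<<7 = 2688; acc -> 2734, shift -> 14

Answer: acc=46 shift=7
acc=2734 shift=14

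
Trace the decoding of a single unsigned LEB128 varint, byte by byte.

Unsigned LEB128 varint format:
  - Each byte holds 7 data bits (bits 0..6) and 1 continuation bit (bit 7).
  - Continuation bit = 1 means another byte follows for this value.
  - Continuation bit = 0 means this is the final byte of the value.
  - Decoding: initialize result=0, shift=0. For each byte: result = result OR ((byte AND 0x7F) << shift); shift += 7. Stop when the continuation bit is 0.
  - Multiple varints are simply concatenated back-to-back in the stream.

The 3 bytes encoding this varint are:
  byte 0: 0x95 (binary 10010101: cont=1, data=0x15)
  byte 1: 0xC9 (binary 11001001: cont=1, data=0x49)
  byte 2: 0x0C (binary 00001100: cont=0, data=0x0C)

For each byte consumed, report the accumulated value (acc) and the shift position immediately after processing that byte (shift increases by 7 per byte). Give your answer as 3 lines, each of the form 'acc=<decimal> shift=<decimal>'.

byte 0=0x95: payload=0x15=21, contrib = 21<<0 = 21; acc -> 21, shift -> 7
byte 1=0xC9: payload=0x49=73, contrib = 73<<7 = 9344; acc -> 9365, shift -> 14
byte 2=0x0C: payload=0x0C=12, contrib = 12<<14 = 196608; acc -> 205973, shift -> 21

Answer: acc=21 shift=7
acc=9365 shift=14
acc=205973 shift=21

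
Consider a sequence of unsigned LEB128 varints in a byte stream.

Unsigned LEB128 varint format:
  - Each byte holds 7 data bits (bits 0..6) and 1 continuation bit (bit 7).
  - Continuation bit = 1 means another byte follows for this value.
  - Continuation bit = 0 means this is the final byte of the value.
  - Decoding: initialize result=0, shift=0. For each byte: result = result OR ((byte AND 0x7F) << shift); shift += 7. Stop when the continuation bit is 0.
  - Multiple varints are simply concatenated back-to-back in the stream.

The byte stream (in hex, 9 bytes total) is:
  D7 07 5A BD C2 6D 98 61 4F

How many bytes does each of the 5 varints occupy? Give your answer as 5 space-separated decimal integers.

  byte[0]=0xD7 cont=1 payload=0x57=87: acc |= 87<<0 -> acc=87 shift=7
  byte[1]=0x07 cont=0 payload=0x07=7: acc |= 7<<7 -> acc=983 shift=14 [end]
Varint 1: bytes[0:2] = D7 07 -> value 983 (2 byte(s))
  byte[2]=0x5A cont=0 payload=0x5A=90: acc |= 90<<0 -> acc=90 shift=7 [end]
Varint 2: bytes[2:3] = 5A -> value 90 (1 byte(s))
  byte[3]=0xBD cont=1 payload=0x3D=61: acc |= 61<<0 -> acc=61 shift=7
  byte[4]=0xC2 cont=1 payload=0x42=66: acc |= 66<<7 -> acc=8509 shift=14
  byte[5]=0x6D cont=0 payload=0x6D=109: acc |= 109<<14 -> acc=1794365 shift=21 [end]
Varint 3: bytes[3:6] = BD C2 6D -> value 1794365 (3 byte(s))
  byte[6]=0x98 cont=1 payload=0x18=24: acc |= 24<<0 -> acc=24 shift=7
  byte[7]=0x61 cont=0 payload=0x61=97: acc |= 97<<7 -> acc=12440 shift=14 [end]
Varint 4: bytes[6:8] = 98 61 -> value 12440 (2 byte(s))
  byte[8]=0x4F cont=0 payload=0x4F=79: acc |= 79<<0 -> acc=79 shift=7 [end]
Varint 5: bytes[8:9] = 4F -> value 79 (1 byte(s))

Answer: 2 1 3 2 1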